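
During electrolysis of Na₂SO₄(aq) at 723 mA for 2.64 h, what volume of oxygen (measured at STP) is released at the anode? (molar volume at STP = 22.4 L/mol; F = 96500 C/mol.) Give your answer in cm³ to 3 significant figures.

399 cm³

Q = 0.723 A × 9504 s = 6871 C
Moles of electrons = 6871 / 96500 = 0.07120 mol
2H₂O → O₂ + 4H⁺ + 4e⁻, so n(O₂) = 0.07120 / 4 = 0.01780 mol
V = 0.01780 × 22.4 = 0.3987 L
= 399 cm³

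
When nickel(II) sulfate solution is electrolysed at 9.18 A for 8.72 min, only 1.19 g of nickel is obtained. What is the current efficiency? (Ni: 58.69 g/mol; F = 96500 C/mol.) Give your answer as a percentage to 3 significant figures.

Q = 9.18 × 523.2 = 4803 C
n(e⁻) = 4803 / 96500 = 0.04977 mol
Ni²⁺ + 2e⁻ → Ni, so theoretical n(Ni) = 0.02489 mol → 1.461 g
Efficiency = 1.19 / 1.461 = 0.8145 = 81.5%

81.5%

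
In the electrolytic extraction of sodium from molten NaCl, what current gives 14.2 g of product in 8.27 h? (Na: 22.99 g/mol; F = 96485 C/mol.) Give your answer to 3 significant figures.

2.00 A

n(Na) = 14.2 / 22.99 = 0.6177 mol
Na⁺ + e⁻ → Na, so n(e⁻) = 0.6177 mol
Q = 0.6177 × 96485 = 59600 C
I = Q / t = 59600 / 29772 s = 2.00 A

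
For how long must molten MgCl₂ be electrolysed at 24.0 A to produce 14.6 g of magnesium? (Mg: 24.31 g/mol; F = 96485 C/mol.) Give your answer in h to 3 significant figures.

1.34 h

n(Mg) = 14.6 / 24.31 = 0.6006 mol
Mg²⁺ + 2e⁻ → Mg, so n(e⁻) = 2 × 0.6006 = 1.201 mol
Q = 1.201 × 96485 = 1.159×10^5 C
t = Q / I = 1.159×10^5 / 24.0 = 4829 s = 1.34 h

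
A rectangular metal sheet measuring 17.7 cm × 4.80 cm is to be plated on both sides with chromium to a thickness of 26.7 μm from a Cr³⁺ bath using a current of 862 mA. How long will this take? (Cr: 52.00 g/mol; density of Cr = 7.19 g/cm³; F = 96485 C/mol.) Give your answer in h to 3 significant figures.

5.85 h

Plated area = 2 × 17.7 × 4.80 = 169.9 cm²
Volume = 169.9 × 26.7×10⁻⁴ cm = 0.4536 cm³
m(Cr) = 0.4536 × 7.19 = 3.261 g
n(Cr) = 3.261 / 52.00 = 0.06271 mol; n(e⁻) = 3 × 0.06271 = 0.1881 mol
Q = 0.1881 × 96485 = 18150 C
t = 18150 / 0.862 = 21060 s = 5.85 h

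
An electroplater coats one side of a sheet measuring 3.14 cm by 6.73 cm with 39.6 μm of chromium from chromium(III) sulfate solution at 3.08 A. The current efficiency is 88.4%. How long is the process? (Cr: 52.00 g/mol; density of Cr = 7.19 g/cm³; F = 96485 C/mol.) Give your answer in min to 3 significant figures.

Plated area = 3.14 × 6.73 = 21.13 cm²
Volume = 21.13 × 39.6×10⁻⁴ cm = 0.08367 cm³
m(Cr) = 0.08367 × 7.19 = 0.6016 g
n(Cr) = 0.6016 / 52.00 = 0.01157 mol; n(e⁻) = 3 × 0.01157 = 0.03471 mol
Q = 0.03471 × 96485 / 0.884 = 3788 C
t = 3788 / 3.08 = 1230 s = 20.5 min

20.5 min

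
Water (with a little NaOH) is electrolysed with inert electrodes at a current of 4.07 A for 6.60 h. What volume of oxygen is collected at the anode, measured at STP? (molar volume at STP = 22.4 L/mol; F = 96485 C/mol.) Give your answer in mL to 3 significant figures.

Charge passed = 4.07 × 23760 = 96700 C
n(e⁻) = 96700 / 96485 = 1.002 mol
2H₂O → O₂ + 4H⁺ + 4e⁻, so n(O₂) = 1.002 / 4 = 0.2505 mol
V = 0.2505 × 22.4 = 5.611 L
= 5610 mL

5610 mL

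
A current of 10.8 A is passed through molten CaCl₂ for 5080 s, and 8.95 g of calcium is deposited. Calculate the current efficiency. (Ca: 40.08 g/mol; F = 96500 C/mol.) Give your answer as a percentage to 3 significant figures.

78.6%

Q = 10.8 × 5080 = 54860 C
n(e⁻) = 54860 / 96500 = 0.5685 mol
Ca²⁺ + 2e⁻ → Ca, so theoretical n(Ca) = 0.2843 mol → 11.39 g
Efficiency = 8.95 / 11.39 = 0.7858 = 78.6%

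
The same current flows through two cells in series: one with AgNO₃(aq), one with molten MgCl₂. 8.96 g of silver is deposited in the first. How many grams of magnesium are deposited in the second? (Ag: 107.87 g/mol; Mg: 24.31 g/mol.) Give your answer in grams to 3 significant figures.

n(Ag) = 8.96 / 107.87 = 0.08306 mol
Ag⁺ + e⁻ → Ag, so n(e⁻) = 0.08306 mol
In series, the same 0.08306 mol of electrons flows through the second cell.
Mg²⁺ + 2e⁻ → Mg, so n(Mg) = 0.08306 / 2 = 0.04153 mol
m(Mg) = 0.04153 × 24.31 = 1.01 g

1.01 g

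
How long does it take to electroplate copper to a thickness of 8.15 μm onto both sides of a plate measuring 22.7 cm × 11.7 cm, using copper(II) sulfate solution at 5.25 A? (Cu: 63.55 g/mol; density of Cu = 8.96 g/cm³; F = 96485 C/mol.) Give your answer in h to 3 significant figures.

Plated area = 2 × 22.7 × 11.7 = 531.2 cm²
Volume = 531.2 × 8.15×10⁻⁴ cm = 0.4329 cm³
m(Cu) = 0.4329 × 8.96 = 3.879 g
n(Cu) = 3.879 / 63.55 = 0.06104 mol; n(e⁻) = 2 × 0.06104 = 0.1221 mol
Q = 0.1221 × 96485 = 11780 C
t = 11780 / 5.25 = 2244 s = 0.623 h

0.623 h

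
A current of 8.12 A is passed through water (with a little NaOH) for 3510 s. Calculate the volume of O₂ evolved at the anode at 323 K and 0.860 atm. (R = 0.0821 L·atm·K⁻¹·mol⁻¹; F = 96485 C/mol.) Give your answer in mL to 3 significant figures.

2280 mL

Q = 8.12 A × 3510 s = 28500 C
n(e⁻) = Q/F = 28500/96485 = 0.2954 mol
2H₂O → O₂ + 4H⁺ + 4e⁻, so n(O₂) = 0.2954 / 4 = 0.07385 mol
V = nRT/P = 0.07385 × 0.0821 × 323 / 0.860 = 2.277 L
= 2280 mL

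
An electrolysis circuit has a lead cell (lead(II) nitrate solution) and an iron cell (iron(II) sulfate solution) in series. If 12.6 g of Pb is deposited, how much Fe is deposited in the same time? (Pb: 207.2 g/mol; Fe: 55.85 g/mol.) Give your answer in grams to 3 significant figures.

n(Pb) = 12.6 / 207.2 = 0.06081 mol
Pb²⁺ + 2e⁻ → Pb, so n(e⁻) = 2 × 0.06081 = 0.1216 mol
The cells are in series, so the same charge (and hence the same n(e⁻) = 0.1216 mol) passes through both.
Fe²⁺ + 2e⁻ → Fe, so n(Fe) = 0.1216 / 2 = 0.06080 mol
m(Fe) = 0.06080 × 55.85 = 3.40 g

3.40 g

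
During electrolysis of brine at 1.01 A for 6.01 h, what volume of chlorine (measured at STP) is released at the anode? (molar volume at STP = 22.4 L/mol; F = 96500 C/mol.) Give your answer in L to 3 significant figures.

2.54 L

Q = 1.01 A × 21636 s = 21850 C
Moles of electrons = 21850 / 96500 = 0.2264 mol
2Cl⁻ → Cl₂ + 2e⁻, so n(Cl₂) = 0.2264 / 2 = 0.1132 mol
V = 0.1132 × 22.4 = 2.536 L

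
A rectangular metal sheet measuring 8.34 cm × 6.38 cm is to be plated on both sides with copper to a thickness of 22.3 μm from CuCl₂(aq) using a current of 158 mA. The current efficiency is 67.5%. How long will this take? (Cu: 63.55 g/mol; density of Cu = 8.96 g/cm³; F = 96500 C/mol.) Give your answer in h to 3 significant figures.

16.8 h

Plated area = 2 × 8.34 × 6.38 = 106.4 cm²
Volume = 106.4 × 22.3×10⁻⁴ cm = 0.2373 cm³
m(Cu) = 0.2373 × 8.96 = 2.126 g
n(Cu) = 2.126 / 63.55 = 0.03345 mol; n(e⁻) = 2 × 0.03345 = 0.06690 mol
Q = 0.06690 × 96500 / 0.675 = 9564 C
t = 9564 / 0.158 = 60530 s = 16.8 h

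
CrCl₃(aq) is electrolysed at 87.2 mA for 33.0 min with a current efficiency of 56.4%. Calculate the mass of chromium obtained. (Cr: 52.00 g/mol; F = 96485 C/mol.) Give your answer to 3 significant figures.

0.0175 g

Q = 0.0872 × 1980 = 172.7 C
n(e⁻) = 172.7 / 96485 = 0.001790 mol
Cr³⁺ + 3e⁻ → Cr, so theoretical m(Cr) = 5.967×10^-4 × 52.00 = 0.03103 g
Actual mass = 56.4% × 0.03103 = 0.0175 g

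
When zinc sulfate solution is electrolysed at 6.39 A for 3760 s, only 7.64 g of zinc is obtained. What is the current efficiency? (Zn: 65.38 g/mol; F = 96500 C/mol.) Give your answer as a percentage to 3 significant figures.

93.9%

Q = 6.39 × 3760 = 24030 C
n(e⁻) = 24030 / 96500 = 0.2490 mol
Zn²⁺ + 2e⁻ → Zn, so theoretical n(Zn) = 0.1245 mol → 8.140 g
Efficiency = 7.64 / 8.140 = 0.9386 = 93.9%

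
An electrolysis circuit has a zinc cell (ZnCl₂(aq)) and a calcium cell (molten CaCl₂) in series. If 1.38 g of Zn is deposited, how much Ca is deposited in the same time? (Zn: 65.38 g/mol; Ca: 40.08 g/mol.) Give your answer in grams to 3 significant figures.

0.846 g

n(Zn) = 1.38 / 65.38 = 0.02111 mol
Zn²⁺ + 2e⁻ → Zn, so n(e⁻) = 2 × 0.02111 = 0.04222 mol
The cells are in series, so the same charge (and hence the same n(e⁻) = 0.04222 mol) passes through both.
Ca²⁺ + 2e⁻ → Ca, so n(Ca) = 0.04222 / 2 = 0.02111 mol
m(Ca) = 0.02111 × 40.08 = 0.846 g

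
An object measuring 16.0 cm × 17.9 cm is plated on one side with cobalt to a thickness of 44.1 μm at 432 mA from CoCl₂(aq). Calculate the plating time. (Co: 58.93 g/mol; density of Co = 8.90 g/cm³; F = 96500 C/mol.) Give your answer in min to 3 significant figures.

Plated area = 16.0 × 17.9 = 286.4 cm²
Volume = 286.4 × 44.1×10⁻⁴ cm = 1.263 cm³
m(Co) = 1.263 × 8.90 = 11.24 g
n(Co) = 11.24 / 58.93 = 0.1907 mol; n(e⁻) = 2 × 0.1907 = 0.3814 mol
Q = 0.3814 × 96500 = 36810 C
t = 36810 / 0.432 = 85210 s = 1420 min

1420 min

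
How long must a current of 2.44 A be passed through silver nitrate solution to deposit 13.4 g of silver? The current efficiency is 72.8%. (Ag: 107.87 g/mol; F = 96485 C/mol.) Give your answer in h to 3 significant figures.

1.87 h

n(Ag) = 13.4 / 107.87 = 0.1242 mol
Ag⁺ + e⁻ → Ag, so n(e⁻) = 0.1242 mol
Q = 0.1242 × 96485 / 0.728 = 16460 C
t = Q / I = 16460 / 2.44 = 6746 s = 1.87 h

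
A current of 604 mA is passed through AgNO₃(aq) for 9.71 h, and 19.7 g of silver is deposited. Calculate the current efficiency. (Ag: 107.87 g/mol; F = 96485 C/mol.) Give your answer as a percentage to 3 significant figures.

Q = 0.604 × 34956 = 21110 C
n(e⁻) = 21110 / 96485 = 0.2188 mol
Ag⁺ + e⁻ → Ag, so theoretical n(Ag) = 0.2188 mol → 23.60 g
Efficiency = 19.7 / 23.60 = 0.8347 = 83.5%

83.5%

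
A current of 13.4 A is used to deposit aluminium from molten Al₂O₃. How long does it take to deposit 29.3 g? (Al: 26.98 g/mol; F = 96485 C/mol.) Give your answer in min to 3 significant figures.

n(Al) = 29.3 / 26.98 = 1.086 mol
Al³⁺ + 3e⁻ → Al, so n(e⁻) = 3 × 1.086 = 3.258 mol
Q = 3.258 × 96485 = 3.143×10^5 C
t = Q / I = 3.143×10^5 / 13.4 = 23460 s = 391 min

391 min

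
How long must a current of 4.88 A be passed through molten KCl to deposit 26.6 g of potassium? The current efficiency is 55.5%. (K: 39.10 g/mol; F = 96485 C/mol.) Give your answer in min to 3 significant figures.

404 min

n(K) = 26.6 / 39.10 = 0.6803 mol
K⁺ + e⁻ → K, so n(e⁻) = 0.6803 mol
Q = 0.6803 × 96485 / 0.555 = 1.183×10^5 C
t = Q / I = 1.183×10^5 / 4.88 = 24240 s = 404 min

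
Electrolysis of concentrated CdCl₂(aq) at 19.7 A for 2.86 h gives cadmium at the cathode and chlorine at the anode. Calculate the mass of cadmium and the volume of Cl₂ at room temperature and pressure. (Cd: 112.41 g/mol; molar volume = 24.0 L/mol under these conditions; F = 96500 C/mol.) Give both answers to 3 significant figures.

118 g Cd; 25.2 L Cl₂

Q = 19.7 × 10296 = 2.028×10^5 C; n(e⁻) = 2.028×10^5 / 96500 = 2.102 mol
Cathode: Cd²⁺ + 2e⁻ → Cd → n(Cd) = 2.102/2 = 1.051 mol → 118 g
Anode: 2Cl⁻ → Cl₂ + 2e⁻ → n(Cl₂) = 2.102/2 = 1.051 mol → 25.2 L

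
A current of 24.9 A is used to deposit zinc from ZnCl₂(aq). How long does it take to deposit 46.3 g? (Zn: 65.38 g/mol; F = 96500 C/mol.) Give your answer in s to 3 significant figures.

5490 s

n(Zn) = 46.3 / 65.38 = 0.7082 mol
Zn²⁺ + 2e⁻ → Zn, so n(e⁻) = 2 × 0.7082 = 1.416 mol
Q = 1.416 × 96500 = 1.366×10^5 C
t = Q / I = 1.366×10^5 / 24.9 = 5486 s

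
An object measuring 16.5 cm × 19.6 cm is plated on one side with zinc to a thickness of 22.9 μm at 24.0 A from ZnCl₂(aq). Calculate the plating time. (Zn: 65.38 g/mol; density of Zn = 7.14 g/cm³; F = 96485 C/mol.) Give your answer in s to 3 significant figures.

650 s

Plated area = 16.5 × 19.6 = 323.4 cm²
Volume = 323.4 × 22.9×10⁻⁴ cm = 0.7406 cm³
m(Zn) = 0.7406 × 7.14 = 5.288 g
n(Zn) = 5.288 / 65.38 = 0.08088 mol; n(e⁻) = 2 × 0.08088 = 0.1618 mol
Q = 0.1618 × 96485 = 15610 C
t = 15610 / 24.0 = 650.4 s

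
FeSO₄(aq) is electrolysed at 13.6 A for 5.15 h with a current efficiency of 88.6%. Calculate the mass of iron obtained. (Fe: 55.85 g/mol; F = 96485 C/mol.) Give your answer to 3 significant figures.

64.7 g

Q = 13.6 × 18540 = 2.521×10^5 C
n(e⁻) = 2.521×10^5 / 96485 = 2.613 mol
Fe²⁺ + 2e⁻ → Fe, so theoretical m(Fe) = 1.307 × 55.85 = 73.00 g
Actual mass = 88.6% × 73.00 = 64.7 g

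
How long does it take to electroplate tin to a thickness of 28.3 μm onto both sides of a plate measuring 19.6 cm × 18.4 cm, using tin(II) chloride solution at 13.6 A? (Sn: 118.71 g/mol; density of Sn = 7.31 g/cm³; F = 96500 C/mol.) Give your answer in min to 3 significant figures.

29.7 min

Plated area = 2 × 19.6 × 18.4 = 721.3 cm²
Volume = 721.3 × 28.3×10⁻⁴ cm = 2.041 cm³
m(Sn) = 2.041 × 7.31 = 14.92 g
n(Sn) = 14.92 / 118.71 = 0.1257 mol; n(e⁻) = 2 × 0.1257 = 0.2514 mol
Q = 0.2514 × 96500 = 24260 C
t = 24260 / 13.6 = 1784 s = 29.7 min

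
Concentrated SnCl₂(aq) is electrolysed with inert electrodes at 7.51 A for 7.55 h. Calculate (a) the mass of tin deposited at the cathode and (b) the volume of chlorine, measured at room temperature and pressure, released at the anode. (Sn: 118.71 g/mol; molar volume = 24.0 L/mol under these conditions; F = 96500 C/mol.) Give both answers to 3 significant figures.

Q = 7.51 × 27180 = 2.041×10^5 C; n(e⁻) = 2.041×10^5 / 96500 = 2.115 mol
Cathode: Sn²⁺ + 2e⁻ → Sn → n(Sn) = 2.115/2 = 1.058 mol → 126 g
Anode: 2Cl⁻ → Cl₂ + 2e⁻ → n(Cl₂) = 2.115/2 = 1.058 mol → 25.4 L

126 g Sn; 25.4 L Cl₂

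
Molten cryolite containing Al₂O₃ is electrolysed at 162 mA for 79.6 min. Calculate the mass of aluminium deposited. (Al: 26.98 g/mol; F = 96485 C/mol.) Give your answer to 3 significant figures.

Q = 0.162 A × 4776 s = 773.7 C
n(e⁻) = 773.7 / 96485 = 0.008019 mol
Al³⁺ + 3e⁻ → Al, so n(Al) = 0.008019 / 3 = 0.002673 mol
m = 0.002673 × 26.98 = 0.0721 g

0.0721 g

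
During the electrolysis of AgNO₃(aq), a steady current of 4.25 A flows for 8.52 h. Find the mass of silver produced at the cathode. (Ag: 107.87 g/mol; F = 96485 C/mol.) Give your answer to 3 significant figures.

Charge passed = 4.25 × 30672 = 1.304×10^5 C
n(e⁻) = 1.304×10^5 / 96485 = 1.352 mol
Ag⁺ + e⁻ → Ag, so n(Ag) = 1.352 mol
m = 1.352 × 107.87 = 146 g

146 g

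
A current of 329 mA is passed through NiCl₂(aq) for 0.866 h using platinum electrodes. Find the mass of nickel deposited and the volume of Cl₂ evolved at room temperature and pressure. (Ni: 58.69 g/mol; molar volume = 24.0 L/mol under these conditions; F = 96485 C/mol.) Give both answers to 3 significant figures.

0.312 g Ni; 0.128 L Cl₂

Q = 0.329 × 3117.6 = 1026 C; n(e⁻) = 1026 / 96485 = 0.01063 mol
Cathode: Ni²⁺ + 2e⁻ → Ni → n(Ni) = 0.01063/2 = 0.005315 mol → 0.312 g
Anode: 2Cl⁻ → Cl₂ + 2e⁻ → n(Cl₂) = 0.01063/2 = 0.005315 mol → 0.128 L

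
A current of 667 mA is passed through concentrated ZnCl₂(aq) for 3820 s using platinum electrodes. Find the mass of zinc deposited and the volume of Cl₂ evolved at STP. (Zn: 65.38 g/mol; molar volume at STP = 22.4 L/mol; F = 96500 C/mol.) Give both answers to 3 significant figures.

Q = 0.667 × 3820 = 2548 C; n(e⁻) = 2548 / 96500 = 0.02640 mol
Cathode: Zn²⁺ + 2e⁻ → Zn → n(Zn) = 0.02640/2 = 0.01320 mol → 0.863 g
Anode: 2Cl⁻ → Cl₂ + 2e⁻ → n(Cl₂) = 0.02640/2 = 0.01320 mol → 0.296 L

0.863 g Zn; 0.296 L Cl₂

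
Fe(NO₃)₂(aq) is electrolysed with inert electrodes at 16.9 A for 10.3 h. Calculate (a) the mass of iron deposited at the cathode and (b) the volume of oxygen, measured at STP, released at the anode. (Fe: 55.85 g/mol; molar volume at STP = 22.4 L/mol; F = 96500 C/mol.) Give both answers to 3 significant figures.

181 g Fe; 36.4 L O₂

Q = 16.9 × 37080 = 6.267×10^5 C; n(e⁻) = 6.267×10^5 / 96500 = 6.494 mol
Cathode: Fe²⁺ + 2e⁻ → Fe → n(Fe) = 6.494/2 = 3.247 mol → 181 g
Anode: 2H₂O → O₂ + 4H⁺ + 4e⁻ → n(O₂) = 6.494/4 = 1.624 mol → 36.4 L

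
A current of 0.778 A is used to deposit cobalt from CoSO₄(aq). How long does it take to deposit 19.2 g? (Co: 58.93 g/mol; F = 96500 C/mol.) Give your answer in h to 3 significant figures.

n(Co) = 19.2 / 58.93 = 0.3258 mol
Co²⁺ + 2e⁻ → Co, so n(e⁻) = 2 × 0.3258 = 0.6516 mol
Q = 0.6516 × 96500 = 62880 C
t = Q / I = 62880 / 0.778 = 80820 s = 22.5 h

22.5 h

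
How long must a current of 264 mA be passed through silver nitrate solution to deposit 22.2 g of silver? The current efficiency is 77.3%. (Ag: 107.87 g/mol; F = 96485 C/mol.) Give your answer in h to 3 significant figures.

27.0 h

n(Ag) = 22.2 / 107.87 = 0.2058 mol
Ag⁺ + e⁻ → Ag, so n(e⁻) = 0.2058 mol
Q = 0.2058 × 96485 / 0.773 = 25690 C
t = Q / I = 25690 / 0.264 = 97310 s = 27.0 h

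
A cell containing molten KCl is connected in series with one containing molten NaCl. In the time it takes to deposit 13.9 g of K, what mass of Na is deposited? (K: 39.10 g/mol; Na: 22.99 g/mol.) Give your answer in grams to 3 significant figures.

8.17 g

n(K) = 13.9 / 39.10 = 0.3555 mol
K⁺ + e⁻ → K, so n(e⁻) = 0.3555 mol
Same current for the same time ⇒ same n(e⁻) = 0.3555 mol in both cells.
Na⁺ + e⁻ → Na, so n(Na) = 0.3555 mol
m(Na) = 0.3555 × 22.99 = 8.17 g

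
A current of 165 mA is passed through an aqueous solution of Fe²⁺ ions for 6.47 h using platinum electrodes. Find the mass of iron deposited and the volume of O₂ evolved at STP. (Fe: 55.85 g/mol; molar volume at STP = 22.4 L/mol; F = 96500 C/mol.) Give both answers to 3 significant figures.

Q = 0.165 × 23292 = 3843 C; n(e⁻) = 3843 / 96500 = 0.03982 mol
Cathode: Fe²⁺ + 2e⁻ → Fe → n(Fe) = 0.03982/2 = 0.01991 mol → 1.11 g
Anode: 2H₂O → O₂ + 4H⁺ + 4e⁻ → n(O₂) = 0.03982/4 = 0.009955 mol → 0.223 L

1.11 g Fe; 0.223 L O₂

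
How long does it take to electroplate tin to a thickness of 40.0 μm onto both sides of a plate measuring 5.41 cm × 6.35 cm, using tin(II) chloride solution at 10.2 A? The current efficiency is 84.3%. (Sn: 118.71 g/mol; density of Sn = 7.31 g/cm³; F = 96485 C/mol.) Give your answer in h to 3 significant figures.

Plated area = 2 × 5.41 × 6.35 = 68.71 cm²
Volume = 68.71 × 40.0×10⁻⁴ cm = 0.2748 cm³
m(Sn) = 0.2748 × 7.31 = 2.009 g
n(Sn) = 2.009 / 118.71 = 0.01692 mol; n(e⁻) = 2 × 0.01692 = 0.03384 mol
Q = 0.03384 × 96485 / 0.843 = 3873 C
t = 3873 / 10.2 = 379.7 s = 0.105 h

0.105 h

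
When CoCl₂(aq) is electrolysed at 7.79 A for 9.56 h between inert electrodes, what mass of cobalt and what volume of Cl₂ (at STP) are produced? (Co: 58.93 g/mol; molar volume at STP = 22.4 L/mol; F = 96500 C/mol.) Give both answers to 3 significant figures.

81.9 g Co; 31.1 L Cl₂

Q = 7.79 × 34416 = 2.681×10^5 C; n(e⁻) = 2.681×10^5 / 96500 = 2.778 mol
Cathode: Co²⁺ + 2e⁻ → Co → n(Co) = 2.778/2 = 1.389 mol → 81.9 g
Anode: 2Cl⁻ → Cl₂ + 2e⁻ → n(Cl₂) = 2.778/2 = 1.389 mol → 31.1 L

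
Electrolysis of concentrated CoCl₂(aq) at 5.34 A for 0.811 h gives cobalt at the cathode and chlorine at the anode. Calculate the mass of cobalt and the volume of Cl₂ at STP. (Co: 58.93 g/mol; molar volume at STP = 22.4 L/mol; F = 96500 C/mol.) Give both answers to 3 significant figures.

4.76 g Co; 1.81 L Cl₂

Q = 5.34 × 2919.6 = 15590 C; n(e⁻) = 15590 / 96500 = 0.1616 mol
Cathode: Co²⁺ + 2e⁻ → Co → n(Co) = 0.1616/2 = 0.08080 mol → 4.76 g
Anode: 2Cl⁻ → Cl₂ + 2e⁻ → n(Cl₂) = 0.1616/2 = 0.08080 mol → 1.81 L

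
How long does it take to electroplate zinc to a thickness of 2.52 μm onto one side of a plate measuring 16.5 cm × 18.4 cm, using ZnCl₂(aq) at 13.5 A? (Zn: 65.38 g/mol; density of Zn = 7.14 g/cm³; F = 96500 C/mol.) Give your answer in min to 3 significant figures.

1.99 min

Plated area = 16.5 × 18.4 = 303.6 cm²
Volume = 303.6 × 2.52×10⁻⁴ cm = 0.07651 cm³
m(Zn) = 0.07651 × 7.14 = 0.5463 g
n(Zn) = 0.5463 / 65.38 = 0.008356 mol; n(e⁻) = 2 × 0.008356 = 0.01671 mol
Q = 0.01671 × 96500 = 1613 C
t = 1613 / 13.5 = 119.5 s = 1.99 min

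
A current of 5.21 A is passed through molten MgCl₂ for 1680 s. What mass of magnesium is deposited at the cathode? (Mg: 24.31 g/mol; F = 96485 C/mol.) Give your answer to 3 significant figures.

1.10 g

Q = It = 5.21 × 1680 = 8753 C
Moles of electrons = 8753 / 96485 = 0.09072 mol
Mg²⁺ + 2e⁻ → Mg, so n(Mg) = 0.09072 / 2 = 0.04536 mol
m = 0.04536 × 24.31 = 1.10 g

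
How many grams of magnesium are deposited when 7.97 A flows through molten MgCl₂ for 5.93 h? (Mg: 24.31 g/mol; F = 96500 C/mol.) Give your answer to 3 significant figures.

21.4 g

Q = 7.97 A × 21348 s = 1.701×10^5 C
Moles of electrons = 1.701×10^5 / 96500 = 1.763 mol
Mg²⁺ + 2e⁻ → Mg, so n(Mg) = 1.763 / 2 = 0.8815 mol
m = 0.8815 × 24.31 = 21.4 g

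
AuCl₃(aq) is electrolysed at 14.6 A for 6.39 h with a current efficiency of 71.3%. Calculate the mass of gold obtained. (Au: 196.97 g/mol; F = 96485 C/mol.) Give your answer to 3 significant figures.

163 g

Q = 14.6 × 23004 = 3.359×10^5 C
n(e⁻) = 3.359×10^5 / 96485 = 3.481 mol
Au³⁺ + 3e⁻ → Au, so theoretical m(Au) = 1.160 × 196.97 = 228.5 g
Actual mass = 71.3% × 228.5 = 163 g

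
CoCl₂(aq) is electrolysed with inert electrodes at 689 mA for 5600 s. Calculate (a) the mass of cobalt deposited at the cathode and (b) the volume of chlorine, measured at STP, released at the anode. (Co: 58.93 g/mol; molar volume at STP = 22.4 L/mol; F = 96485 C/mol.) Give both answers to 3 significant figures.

Q = 0.689 × 5600 = 3858 C; n(e⁻) = 3858 / 96485 = 0.03999 mol
Cathode: Co²⁺ + 2e⁻ → Co → n(Co) = 0.03999/2 = 0.02000 mol → 1.18 g
Anode: 2Cl⁻ → Cl₂ + 2e⁻ → n(Cl₂) = 0.03999/2 = 0.02000 mol → 0.448 L

1.18 g Co; 0.448 L Cl₂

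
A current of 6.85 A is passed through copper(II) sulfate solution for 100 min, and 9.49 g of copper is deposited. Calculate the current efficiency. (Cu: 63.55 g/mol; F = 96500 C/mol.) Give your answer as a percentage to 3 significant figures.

70.1%

Q = 6.85 × 6000 = 41100 C
n(e⁻) = 41100 / 96500 = 0.4259 mol
Cu²⁺ + 2e⁻ → Cu, so theoretical n(Cu) = 0.2130 mol → 13.54 g
Efficiency = 9.49 / 13.54 = 0.7009 = 70.1%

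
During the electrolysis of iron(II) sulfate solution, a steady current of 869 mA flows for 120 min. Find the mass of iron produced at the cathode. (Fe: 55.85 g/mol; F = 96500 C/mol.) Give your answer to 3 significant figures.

Q = 0.869 A × 7200 s = 6257 C
Moles of electrons = 6257 / 96500 = 0.06484 mol
Fe²⁺ + 2e⁻ → Fe, so n(Fe) = 0.06484 / 2 = 0.03242 mol
m = 0.03242 × 55.85 = 1.81 g

1.81 g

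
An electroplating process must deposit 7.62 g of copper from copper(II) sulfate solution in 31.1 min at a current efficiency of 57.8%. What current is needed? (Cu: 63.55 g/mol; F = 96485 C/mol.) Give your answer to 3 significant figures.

n(Cu) = 7.62 / 63.55 = 0.1199 mol
Cu²⁺ + 2e⁻ → Cu, so n(e⁻) = 2 × 0.1199 = 0.2398 mol
Q = 0.2398 × 96485 / 0.578 = 40030 C
I = Q / t = 40030 / 1866 s = 21.5 A

21.5 A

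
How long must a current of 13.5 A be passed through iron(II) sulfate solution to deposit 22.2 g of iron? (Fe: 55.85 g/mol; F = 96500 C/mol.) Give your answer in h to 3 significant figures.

1.58 h

n(Fe) = 22.2 / 55.85 = 0.3975 mol
Fe²⁺ + 2e⁻ → Fe, so n(e⁻) = 2 × 0.3975 = 0.7950 mol
Q = 0.7950 × 96500 = 76720 C
t = Q / I = 76720 / 13.5 = 5683 s = 1.58 h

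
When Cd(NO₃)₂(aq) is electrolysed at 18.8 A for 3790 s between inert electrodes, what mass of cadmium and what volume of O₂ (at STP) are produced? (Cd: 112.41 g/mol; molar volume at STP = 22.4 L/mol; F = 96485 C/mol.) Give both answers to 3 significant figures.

Q = 18.8 × 3790 = 71250 C; n(e⁻) = 71250 / 96485 = 0.7385 mol
Cathode: Cd²⁺ + 2e⁻ → Cd → n(Cd) = 0.7385/2 = 0.3693 mol → 41.5 g
Anode: 2H₂O → O₂ + 4H⁺ + 4e⁻ → n(O₂) = 0.7385/4 = 0.1846 mol → 4.14 L

41.5 g Cd; 4.14 L O₂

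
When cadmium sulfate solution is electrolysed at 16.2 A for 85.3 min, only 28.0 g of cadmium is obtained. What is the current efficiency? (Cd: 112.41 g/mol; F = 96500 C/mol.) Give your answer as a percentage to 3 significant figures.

Q = 16.2 × 5118 = 82910 C
n(e⁻) = 82910 / 96500 = 0.8592 mol
Cd²⁺ + 2e⁻ → Cd, so theoretical n(Cd) = 0.4296 mol → 48.29 g
Efficiency = 28.0 / 48.29 = 0.5798 = 58.0%

58.0%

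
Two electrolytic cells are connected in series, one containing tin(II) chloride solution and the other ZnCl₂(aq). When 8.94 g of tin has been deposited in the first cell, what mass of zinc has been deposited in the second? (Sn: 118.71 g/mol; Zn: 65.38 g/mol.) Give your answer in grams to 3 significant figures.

n(Sn) = 8.94 / 118.71 = 0.07531 mol
Sn²⁺ + 2e⁻ → Sn, so n(e⁻) = 2 × 0.07531 = 0.1506 mol
The cells are in series, so the same charge (and hence the same n(e⁻) = 0.1506 mol) passes through both.
Zn²⁺ + 2e⁻ → Zn, so n(Zn) = 0.1506 / 2 = 0.07530 mol
m(Zn) = 0.07530 × 65.38 = 4.92 g

4.92 g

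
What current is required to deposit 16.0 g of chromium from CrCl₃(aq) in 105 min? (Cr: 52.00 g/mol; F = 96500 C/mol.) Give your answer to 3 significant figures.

n(Cr) = 16.0 / 52.00 = 0.3077 mol
Cr³⁺ + 3e⁻ → Cr, so n(e⁻) = 3 × 0.3077 = 0.9231 mol
Q = 0.9231 × 96500 = 89080 C
I = Q / t = 89080 / 6300 s = 14.1 A

14.1 A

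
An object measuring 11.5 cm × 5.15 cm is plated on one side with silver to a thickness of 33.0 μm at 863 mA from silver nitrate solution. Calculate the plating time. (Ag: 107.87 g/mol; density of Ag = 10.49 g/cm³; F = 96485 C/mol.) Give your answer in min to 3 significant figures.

Plated area = 11.5 × 5.15 = 59.23 cm²
Volume = 59.23 × 33.0×10⁻⁴ cm = 0.1955 cm³
m(Ag) = 0.1955 × 10.49 = 2.051 g
n(Ag) = 2.051 / 107.87 = 0.01901 mol; n(e⁻) = 0.01901 mol
Q = 0.01901 × 96485 = 1834 C
t = 1834 / 0.863 = 2125 s = 35.4 min

35.4 min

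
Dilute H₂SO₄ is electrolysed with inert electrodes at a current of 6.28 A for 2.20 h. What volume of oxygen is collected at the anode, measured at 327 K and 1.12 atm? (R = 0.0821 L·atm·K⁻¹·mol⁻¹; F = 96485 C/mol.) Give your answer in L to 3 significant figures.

3.09 L

Q = It = 6.28 × 7920 = 49740 C
Moles of electrons = 49740 / 96485 = 0.5155 mol
2H₂O → O₂ + 4H⁺ + 4e⁻, so n(O₂) = 0.5155 / 4 = 0.1289 mol
V = nRT/P = 0.1289 × 0.0821 × 327 / 1.12 = 3.090 L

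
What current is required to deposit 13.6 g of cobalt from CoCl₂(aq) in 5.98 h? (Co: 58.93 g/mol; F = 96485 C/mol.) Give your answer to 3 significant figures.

n(Co) = 13.6 / 58.93 = 0.2308 mol
Co²⁺ + 2e⁻ → Co, so n(e⁻) = 2 × 0.2308 = 0.4616 mol
Q = 0.4616 × 96485 = 44540 C
I = Q / t = 44540 / 21528 s = 2.07 A

2.07 A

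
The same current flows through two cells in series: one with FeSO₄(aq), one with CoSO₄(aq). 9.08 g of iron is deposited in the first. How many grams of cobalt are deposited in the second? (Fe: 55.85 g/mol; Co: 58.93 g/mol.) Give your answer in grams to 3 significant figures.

n(Fe) = 9.08 / 55.85 = 0.1626 mol
Fe²⁺ + 2e⁻ → Fe, so n(e⁻) = 2 × 0.1626 = 0.3252 mol
Same current for the same time ⇒ same n(e⁻) = 0.3252 mol in both cells.
Co²⁺ + 2e⁻ → Co, so n(Co) = 0.3252 / 2 = 0.1626 mol
m(Co) = 0.1626 × 58.93 = 9.58 g

9.58 g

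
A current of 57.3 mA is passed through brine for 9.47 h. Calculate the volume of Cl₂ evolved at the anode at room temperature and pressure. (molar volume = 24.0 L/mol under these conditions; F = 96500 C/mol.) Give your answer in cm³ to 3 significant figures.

Charge passed = 0.0573 × 34092 = 1953 C
n(e⁻) = Q/F = 1953/96500 = 0.02024 mol
2Cl⁻ → Cl₂ + 2e⁻, so n(Cl₂) = 0.02024 / 2 = 0.01012 mol
V = 0.01012 × 24.0 = 0.2429 L
= 243 cm³

243 cm³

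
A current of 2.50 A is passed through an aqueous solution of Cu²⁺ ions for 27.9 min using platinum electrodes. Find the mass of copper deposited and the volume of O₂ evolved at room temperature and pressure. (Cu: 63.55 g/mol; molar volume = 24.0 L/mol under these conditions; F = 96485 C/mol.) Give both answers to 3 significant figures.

Q = 2.50 × 1674 = 4185 C; n(e⁻) = 4185 / 96485 = 0.04337 mol
Cathode: Cu²⁺ + 2e⁻ → Cu → n(Cu) = 0.04337/2 = 0.02169 mol → 1.38 g
Anode: 2H₂O → O₂ + 4H⁺ + 4e⁻ → n(O₂) = 0.04337/4 = 0.01084 mol → 0.260 L

1.38 g Cu; 0.260 L O₂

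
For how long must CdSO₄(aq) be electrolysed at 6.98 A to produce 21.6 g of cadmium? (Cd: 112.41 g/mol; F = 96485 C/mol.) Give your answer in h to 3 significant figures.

n(Cd) = 21.6 / 112.41 = 0.1922 mol
Cd²⁺ + 2e⁻ → Cd, so n(e⁻) = 2 × 0.1922 = 0.3844 mol
Q = 0.3844 × 96485 = 37090 C
t = Q / I = 37090 / 6.98 = 5314 s = 1.48 h

1.48 h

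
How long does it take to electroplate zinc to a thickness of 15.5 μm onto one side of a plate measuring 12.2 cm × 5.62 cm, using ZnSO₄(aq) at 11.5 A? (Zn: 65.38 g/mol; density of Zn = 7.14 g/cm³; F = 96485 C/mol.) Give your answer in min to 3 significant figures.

Plated area = 12.2 × 5.62 = 68.56 cm²
Volume = 68.56 × 15.5×10⁻⁴ cm = 0.1063 cm³
m(Zn) = 0.1063 × 7.14 = 0.7590 g
n(Zn) = 0.7590 / 65.38 = 0.01161 mol; n(e⁻) = 2 × 0.01161 = 0.02322 mol
Q = 0.02322 × 96485 = 2240 C
t = 2240 / 11.5 = 194.8 s = 3.25 min

3.25 min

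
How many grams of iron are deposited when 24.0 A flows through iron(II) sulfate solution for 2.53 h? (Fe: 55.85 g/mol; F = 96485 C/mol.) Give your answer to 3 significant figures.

Q = It = 24.0 × 9108 = 2.186×10^5 C
n(e⁻) = 2.186×10^5 / 96485 = 2.266 mol
Fe²⁺ + 2e⁻ → Fe, so n(Fe) = 2.266 / 2 = 1.133 mol
m = 1.133 × 55.85 = 63.3 g

63.3 g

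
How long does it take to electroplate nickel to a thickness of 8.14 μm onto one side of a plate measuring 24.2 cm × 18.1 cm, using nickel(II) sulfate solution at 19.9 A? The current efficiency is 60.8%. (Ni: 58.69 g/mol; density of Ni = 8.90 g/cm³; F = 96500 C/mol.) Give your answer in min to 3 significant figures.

Plated area = 24.2 × 18.1 = 438.0 cm²
Volume = 438.0 × 8.14×10⁻⁴ cm = 0.3565 cm³
m(Ni) = 0.3565 × 8.90 = 3.173 g
n(Ni) = 3.173 / 58.69 = 0.05406 mol; n(e⁻) = 2 × 0.05406 = 0.1081 mol
Q = 0.1081 × 96500 / 0.608 = 17160 C
t = 17160 / 19.9 = 862.3 s = 14.4 min

14.4 min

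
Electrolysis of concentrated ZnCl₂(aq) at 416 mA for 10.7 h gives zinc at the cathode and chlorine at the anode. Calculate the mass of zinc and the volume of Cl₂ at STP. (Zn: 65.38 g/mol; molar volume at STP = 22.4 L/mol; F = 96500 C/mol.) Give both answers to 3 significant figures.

5.43 g Zn; 1.86 L Cl₂

Q = 0.416 × 38520 = 16020 C; n(e⁻) = 16020 / 96500 = 0.1660 mol
Cathode: Zn²⁺ + 2e⁻ → Zn → n(Zn) = 0.1660/2 = 0.08300 mol → 5.43 g
Anode: 2Cl⁻ → Cl₂ + 2e⁻ → n(Cl₂) = 0.1660/2 = 0.08300 mol → 1.86 L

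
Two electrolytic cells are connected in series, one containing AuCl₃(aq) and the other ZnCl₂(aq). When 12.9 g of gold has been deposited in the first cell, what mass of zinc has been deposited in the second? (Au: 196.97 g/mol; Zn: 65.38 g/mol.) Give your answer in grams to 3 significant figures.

n(Au) = 12.9 / 196.97 = 0.06549 mol
Au³⁺ + 3e⁻ → Au, so n(e⁻) = 3 × 0.06549 = 0.1965 mol
Same current for the same time ⇒ same n(e⁻) = 0.1965 mol in both cells.
Zn²⁺ + 2e⁻ → Zn, so n(Zn) = 0.1965 / 2 = 0.09825 mol
m(Zn) = 0.09825 × 65.38 = 6.42 g

6.42 g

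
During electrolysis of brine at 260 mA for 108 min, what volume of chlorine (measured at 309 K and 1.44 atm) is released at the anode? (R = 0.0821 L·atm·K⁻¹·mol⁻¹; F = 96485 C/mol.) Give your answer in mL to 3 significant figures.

Q = It = 0.260 × 6480 = 1685 C
n(e⁻) = Q/F = 1685/96485 = 0.01746 mol
2Cl⁻ → Cl₂ + 2e⁻, so n(Cl₂) = 0.01746 / 2 = 0.008730 mol
V = nRT/P = 0.008730 × 0.0821 × 309 / 1.44 = 0.1538 L
= 154 mL

154 mL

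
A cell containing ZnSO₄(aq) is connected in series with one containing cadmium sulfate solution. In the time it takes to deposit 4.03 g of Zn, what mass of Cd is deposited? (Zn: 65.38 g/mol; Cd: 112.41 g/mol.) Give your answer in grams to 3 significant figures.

6.93 g

n(Zn) = 4.03 / 65.38 = 0.06164 mol
Zn²⁺ + 2e⁻ → Zn, so n(e⁻) = 2 × 0.06164 = 0.1233 mol
The cells are in series, so the same charge (and hence the same n(e⁻) = 0.1233 mol) passes through both.
Cd²⁺ + 2e⁻ → Cd, so n(Cd) = 0.1233 / 2 = 0.06165 mol
m(Cd) = 0.06165 × 112.41 = 6.93 g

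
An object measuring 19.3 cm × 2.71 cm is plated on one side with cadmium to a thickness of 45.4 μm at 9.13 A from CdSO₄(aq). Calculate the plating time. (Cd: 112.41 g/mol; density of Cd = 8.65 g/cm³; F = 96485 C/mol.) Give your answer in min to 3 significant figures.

Plated area = 19.3 × 2.71 = 52.30 cm²
Volume = 52.30 × 45.4×10⁻⁴ cm = 0.2374 cm³
m(Cd) = 0.2374 × 8.65 = 2.054 g
n(Cd) = 2.054 / 112.41 = 0.01827 mol; n(e⁻) = 2 × 0.01827 = 0.03654 mol
Q = 0.03654 × 96485 = 3526 C
t = 3526 / 9.13 = 386.2 s = 6.44 min

6.44 min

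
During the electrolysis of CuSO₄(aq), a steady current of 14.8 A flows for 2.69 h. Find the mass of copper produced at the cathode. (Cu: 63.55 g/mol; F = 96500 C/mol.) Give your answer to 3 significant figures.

Charge passed = 14.8 × 9684 = 1.433×10^5 C
Moles of electrons = 1.433×10^5 / 96500 = 1.485 mol
Cu²⁺ + 2e⁻ → Cu, so n(Cu) = 1.485 / 2 = 0.7425 mol
m = 0.7425 × 63.55 = 47.2 g

47.2 g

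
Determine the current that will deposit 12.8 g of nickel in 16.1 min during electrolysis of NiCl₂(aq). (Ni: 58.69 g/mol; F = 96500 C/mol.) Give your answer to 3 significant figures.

43.6 A

n(Ni) = 12.8 / 58.69 = 0.2181 mol
Ni²⁺ + 2e⁻ → Ni, so n(e⁻) = 2 × 0.2181 = 0.4362 mol
Q = 0.4362 × 96500 = 42090 C
I = Q / t = 42090 / 966 s = 43.6 A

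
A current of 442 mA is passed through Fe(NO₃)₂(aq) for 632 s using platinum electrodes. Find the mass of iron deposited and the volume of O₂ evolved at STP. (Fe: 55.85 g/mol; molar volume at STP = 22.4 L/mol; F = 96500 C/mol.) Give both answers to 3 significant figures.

Q = 0.442 × 632 = 279.3 C; n(e⁻) = 279.3 / 96500 = 0.002894 mol
Cathode: Fe²⁺ + 2e⁻ → Fe → n(Fe) = 0.002894/2 = 0.001447 mol → 0.0808 g
Anode: 2H₂O → O₂ + 4H⁺ + 4e⁻ → n(O₂) = 0.002894/4 = 7.235×10^-4 mol → 0.0162 L

0.0808 g Fe; 0.0162 L O₂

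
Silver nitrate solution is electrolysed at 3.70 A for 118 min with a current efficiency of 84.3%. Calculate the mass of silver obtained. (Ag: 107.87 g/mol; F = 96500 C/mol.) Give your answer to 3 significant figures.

Q = 3.70 × 7080 = 26200 C
n(e⁻) = 26200 / 96500 = 0.2715 mol
Ag⁺ + e⁻ → Ag, so theoretical m(Ag) = 0.2715 × 107.87 = 29.29 g
Actual mass = 84.3% × 29.29 = 24.7 g

24.7 g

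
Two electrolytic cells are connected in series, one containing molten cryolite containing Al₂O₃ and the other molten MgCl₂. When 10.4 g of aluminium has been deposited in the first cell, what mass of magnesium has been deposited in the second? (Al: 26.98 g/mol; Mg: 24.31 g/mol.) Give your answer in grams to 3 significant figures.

n(Al) = 10.4 / 26.98 = 0.3855 mol
Al³⁺ + 3e⁻ → Al, so n(e⁻) = 3 × 0.3855 = 1.157 mol
The cells are in series, so the same charge (and hence the same n(e⁻) = 1.157 mol) passes through both.
Mg²⁺ + 2e⁻ → Mg, so n(Mg) = 1.157 / 2 = 0.5785 mol
m(Mg) = 0.5785 × 24.31 = 14.1 g

14.1 g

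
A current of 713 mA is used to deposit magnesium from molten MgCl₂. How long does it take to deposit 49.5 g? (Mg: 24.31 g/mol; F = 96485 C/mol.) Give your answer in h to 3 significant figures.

n(Mg) = 49.5 / 24.31 = 2.036 mol
Mg²⁺ + 2e⁻ → Mg, so n(e⁻) = 2 × 2.036 = 4.072 mol
Q = 4.072 × 96485 = 3.929×10^5 C
t = Q / I = 3.929×10^5 / 0.713 = 5.511×10^5 s = 153 h

153 h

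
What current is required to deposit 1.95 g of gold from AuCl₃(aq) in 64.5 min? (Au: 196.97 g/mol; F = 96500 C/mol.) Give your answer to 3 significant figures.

0.741 A

n(Au) = 1.95 / 196.97 = 0.009900 mol
Au³⁺ + 3e⁻ → Au, so n(e⁻) = 3 × 0.009900 = 0.02970 mol
Q = 0.02970 × 96500 = 2866 C
I = Q / t = 2866 / 3870 s = 0.741 A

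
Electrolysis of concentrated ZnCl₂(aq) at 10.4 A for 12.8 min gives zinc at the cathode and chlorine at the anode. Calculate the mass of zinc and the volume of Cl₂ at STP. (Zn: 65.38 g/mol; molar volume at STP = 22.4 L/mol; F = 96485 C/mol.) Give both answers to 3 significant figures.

2.71 g Zn; 0.927 L Cl₂

Q = 10.4 × 768 = 7987 C; n(e⁻) = 7987 / 96485 = 0.08278 mol
Cathode: Zn²⁺ + 2e⁻ → Zn → n(Zn) = 0.08278/2 = 0.04139 mol → 2.71 g
Anode: 2Cl⁻ → Cl₂ + 2e⁻ → n(Cl₂) = 0.08278/2 = 0.04139 mol → 0.927 L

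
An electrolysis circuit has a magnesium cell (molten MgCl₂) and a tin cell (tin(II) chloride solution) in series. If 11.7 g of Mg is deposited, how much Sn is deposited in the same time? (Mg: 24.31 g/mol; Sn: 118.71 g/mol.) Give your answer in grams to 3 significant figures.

n(Mg) = 11.7 / 24.31 = 0.4813 mol
Mg²⁺ + 2e⁻ → Mg, so n(e⁻) = 2 × 0.4813 = 0.9626 mol
The cells are in series, so the same charge (and hence the same n(e⁻) = 0.9626 mol) passes through both.
Sn²⁺ + 2e⁻ → Sn, so n(Sn) = 0.9626 / 2 = 0.4813 mol
m(Sn) = 0.4813 × 118.71 = 57.1 g

57.1 g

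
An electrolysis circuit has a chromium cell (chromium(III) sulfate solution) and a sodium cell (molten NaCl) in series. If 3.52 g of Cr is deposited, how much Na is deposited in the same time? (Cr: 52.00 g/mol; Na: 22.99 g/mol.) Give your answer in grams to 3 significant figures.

n(Cr) = 3.52 / 52.00 = 0.06769 mol
Cr³⁺ + 3e⁻ → Cr, so n(e⁻) = 3 × 0.06769 = 0.2031 mol
In series, the same 0.2031 mol of electrons flows through the second cell.
Na⁺ + e⁻ → Na, so n(Na) = 0.2031 mol
m(Na) = 0.2031 × 22.99 = 4.67 g

4.67 g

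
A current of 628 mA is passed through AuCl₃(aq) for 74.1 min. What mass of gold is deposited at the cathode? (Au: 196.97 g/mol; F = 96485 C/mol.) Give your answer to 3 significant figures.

Q = It = 0.628 × 4446 = 2792 C
n(e⁻) = Q/F = 2792/96485 = 0.02894 mol
Au³⁺ + 3e⁻ → Au, so n(Au) = 0.02894 / 3 = 0.009647 mol
m = 0.009647 × 196.97 = 1.90 g

1.90 g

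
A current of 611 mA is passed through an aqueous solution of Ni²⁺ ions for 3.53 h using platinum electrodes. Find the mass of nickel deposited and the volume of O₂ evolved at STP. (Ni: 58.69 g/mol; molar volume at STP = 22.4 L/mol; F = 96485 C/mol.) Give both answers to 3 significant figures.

2.36 g Ni; 0.451 L O₂

Q = 0.611 × 12708 = 7765 C; n(e⁻) = 7765 / 96485 = 0.08048 mol
Cathode: Ni²⁺ + 2e⁻ → Ni → n(Ni) = 0.08048/2 = 0.04024 mol → 2.36 g
Anode: 2H₂O → O₂ + 4H⁺ + 4e⁻ → n(O₂) = 0.08048/4 = 0.02012 mol → 0.451 L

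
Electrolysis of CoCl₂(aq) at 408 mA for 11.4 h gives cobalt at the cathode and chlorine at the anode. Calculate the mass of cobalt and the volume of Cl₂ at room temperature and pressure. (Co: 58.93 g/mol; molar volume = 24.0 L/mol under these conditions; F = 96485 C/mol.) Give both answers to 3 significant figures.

Q = 0.408 × 41040 = 16740 C; n(e⁻) = 16740 / 96485 = 0.1735 mol
Cathode: Co²⁺ + 2e⁻ → Co → n(Co) = 0.1735/2 = 0.08675 mol → 5.11 g
Anode: 2Cl⁻ → Cl₂ + 2e⁻ → n(Cl₂) = 0.1735/2 = 0.08675 mol → 2.08 L

5.11 g Co; 2.08 L Cl₂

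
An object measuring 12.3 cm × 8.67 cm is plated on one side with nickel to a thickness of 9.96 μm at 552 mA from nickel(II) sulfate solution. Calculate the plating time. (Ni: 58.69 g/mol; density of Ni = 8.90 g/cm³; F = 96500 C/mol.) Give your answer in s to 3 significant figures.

5630 s

Plated area = 12.3 × 8.67 = 106.6 cm²
Volume = 106.6 × 9.96×10⁻⁴ cm = 0.1062 cm³
m(Ni) = 0.1062 × 8.90 = 0.9452 g
n(Ni) = 0.9452 / 58.69 = 0.01610 mol; n(e⁻) = 2 × 0.01610 = 0.03220 mol
Q = 0.03220 × 96500 = 3107 C
t = 3107 / 0.552 = 5629 s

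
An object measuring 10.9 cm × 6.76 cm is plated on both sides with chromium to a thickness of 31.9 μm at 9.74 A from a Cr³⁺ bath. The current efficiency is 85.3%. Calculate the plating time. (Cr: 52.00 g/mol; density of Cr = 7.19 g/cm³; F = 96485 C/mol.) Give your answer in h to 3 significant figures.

0.629 h

Plated area = 2 × 10.9 × 6.76 = 147.4 cm²
Volume = 147.4 × 31.9×10⁻⁴ cm = 0.4702 cm³
m(Cr) = 0.4702 × 7.19 = 3.381 g
n(Cr) = 3.381 / 52.00 = 0.06502 mol; n(e⁻) = 3 × 0.06502 = 0.1951 mol
Q = 0.1951 × 96485 / 0.853 = 22070 C
t = 22070 / 9.74 = 2266 s = 0.629 h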